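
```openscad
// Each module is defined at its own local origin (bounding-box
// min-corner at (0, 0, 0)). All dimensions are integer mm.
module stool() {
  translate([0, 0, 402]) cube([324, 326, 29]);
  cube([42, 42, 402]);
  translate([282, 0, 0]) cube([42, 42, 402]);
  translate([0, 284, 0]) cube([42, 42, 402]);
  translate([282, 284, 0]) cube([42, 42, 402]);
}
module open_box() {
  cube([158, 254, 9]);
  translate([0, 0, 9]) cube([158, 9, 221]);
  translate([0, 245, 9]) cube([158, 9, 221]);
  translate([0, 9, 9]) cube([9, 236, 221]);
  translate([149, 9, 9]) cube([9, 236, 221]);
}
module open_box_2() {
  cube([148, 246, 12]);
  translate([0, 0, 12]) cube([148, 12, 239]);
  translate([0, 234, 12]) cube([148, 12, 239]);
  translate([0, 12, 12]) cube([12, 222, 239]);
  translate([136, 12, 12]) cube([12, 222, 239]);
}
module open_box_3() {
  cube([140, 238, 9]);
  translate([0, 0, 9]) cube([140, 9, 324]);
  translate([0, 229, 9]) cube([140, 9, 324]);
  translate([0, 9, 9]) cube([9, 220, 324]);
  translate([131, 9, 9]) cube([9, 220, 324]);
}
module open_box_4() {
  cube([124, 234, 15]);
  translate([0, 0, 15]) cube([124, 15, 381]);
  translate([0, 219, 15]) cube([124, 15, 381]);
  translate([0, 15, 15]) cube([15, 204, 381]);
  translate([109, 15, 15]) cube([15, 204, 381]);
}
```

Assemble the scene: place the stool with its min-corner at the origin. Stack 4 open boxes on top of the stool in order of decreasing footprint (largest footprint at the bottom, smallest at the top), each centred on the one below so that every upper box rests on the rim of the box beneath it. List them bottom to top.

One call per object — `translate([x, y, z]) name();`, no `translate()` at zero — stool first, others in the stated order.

stool();
translate([83, 36, 431]) open_box();
translate([88, 40, 661]) open_box_2();
translate([92, 44, 912]) open_box_3();
translate([100, 46, 1245]) open_box_4();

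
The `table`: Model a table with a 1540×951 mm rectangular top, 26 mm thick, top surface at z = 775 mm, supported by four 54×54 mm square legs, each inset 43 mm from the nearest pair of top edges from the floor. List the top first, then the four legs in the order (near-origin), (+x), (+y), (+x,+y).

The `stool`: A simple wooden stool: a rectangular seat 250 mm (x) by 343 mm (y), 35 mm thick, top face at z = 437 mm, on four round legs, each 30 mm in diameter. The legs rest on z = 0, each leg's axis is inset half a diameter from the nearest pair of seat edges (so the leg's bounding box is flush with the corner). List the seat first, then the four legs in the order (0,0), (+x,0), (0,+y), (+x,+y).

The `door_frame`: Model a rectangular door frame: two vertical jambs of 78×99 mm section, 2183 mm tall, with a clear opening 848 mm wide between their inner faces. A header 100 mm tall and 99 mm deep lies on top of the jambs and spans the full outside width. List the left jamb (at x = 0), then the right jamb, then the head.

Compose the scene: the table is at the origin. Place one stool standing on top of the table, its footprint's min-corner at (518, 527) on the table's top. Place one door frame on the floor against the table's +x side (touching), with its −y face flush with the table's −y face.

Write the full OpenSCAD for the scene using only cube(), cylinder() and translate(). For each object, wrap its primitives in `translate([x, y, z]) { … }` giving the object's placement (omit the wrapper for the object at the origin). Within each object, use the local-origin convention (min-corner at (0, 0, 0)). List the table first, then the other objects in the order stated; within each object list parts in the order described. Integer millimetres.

translate([0, 0, 749]) cube([1540, 951, 26]);
translate([43, 43, 0]) cube([54, 54, 749]);
translate([1443, 43, 0]) cube([54, 54, 749]);
translate([43, 854, 0]) cube([54, 54, 749]);
translate([1443, 854, 0]) cube([54, 54, 749]);
translate([518, 527, 775]) {
  translate([0, 0, 402]) cube([250, 343, 35]);
  translate([15, 15, 0]) cylinder(h = 402, r = 15);
  translate([235, 15, 0]) cylinder(h = 402, r = 15);
  translate([15, 328, 0]) cylinder(h = 402, r = 15);
  translate([235, 328, 0]) cylinder(h = 402, r = 15);
}
translate([1540, 0, 0]) {
  cube([78, 99, 2183]);
  translate([926, 0, 0]) cube([78, 99, 2183]);
  translate([0, 0, 2183]) cube([1004, 99, 100]);
}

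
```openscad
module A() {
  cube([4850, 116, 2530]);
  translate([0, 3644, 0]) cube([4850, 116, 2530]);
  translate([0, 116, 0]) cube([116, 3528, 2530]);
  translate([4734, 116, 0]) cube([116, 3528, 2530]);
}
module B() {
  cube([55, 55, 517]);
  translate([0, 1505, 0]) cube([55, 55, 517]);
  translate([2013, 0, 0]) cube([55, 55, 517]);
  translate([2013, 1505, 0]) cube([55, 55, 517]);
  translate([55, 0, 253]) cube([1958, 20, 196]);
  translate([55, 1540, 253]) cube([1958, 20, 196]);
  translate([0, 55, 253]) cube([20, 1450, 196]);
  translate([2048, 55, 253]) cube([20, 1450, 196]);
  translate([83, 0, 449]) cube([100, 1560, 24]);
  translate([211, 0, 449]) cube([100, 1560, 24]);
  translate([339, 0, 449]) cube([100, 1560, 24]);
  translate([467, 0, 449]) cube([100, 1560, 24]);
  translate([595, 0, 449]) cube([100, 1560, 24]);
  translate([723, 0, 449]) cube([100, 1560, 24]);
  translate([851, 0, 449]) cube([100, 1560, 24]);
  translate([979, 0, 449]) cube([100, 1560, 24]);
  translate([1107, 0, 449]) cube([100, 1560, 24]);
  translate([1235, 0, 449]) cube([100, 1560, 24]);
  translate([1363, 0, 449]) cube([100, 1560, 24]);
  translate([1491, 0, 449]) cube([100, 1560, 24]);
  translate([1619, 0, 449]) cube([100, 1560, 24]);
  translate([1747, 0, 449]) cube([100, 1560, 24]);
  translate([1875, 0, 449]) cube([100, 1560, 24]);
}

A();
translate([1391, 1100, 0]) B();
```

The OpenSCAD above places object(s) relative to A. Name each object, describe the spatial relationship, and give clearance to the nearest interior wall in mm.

Clearances: x = 1275, y = 984; minimum 984 mm.

A is a house frame. B is a bed frame. The bed frame sits inside the house frame, centred. The clearance to the nearest interior wall is 984 mm.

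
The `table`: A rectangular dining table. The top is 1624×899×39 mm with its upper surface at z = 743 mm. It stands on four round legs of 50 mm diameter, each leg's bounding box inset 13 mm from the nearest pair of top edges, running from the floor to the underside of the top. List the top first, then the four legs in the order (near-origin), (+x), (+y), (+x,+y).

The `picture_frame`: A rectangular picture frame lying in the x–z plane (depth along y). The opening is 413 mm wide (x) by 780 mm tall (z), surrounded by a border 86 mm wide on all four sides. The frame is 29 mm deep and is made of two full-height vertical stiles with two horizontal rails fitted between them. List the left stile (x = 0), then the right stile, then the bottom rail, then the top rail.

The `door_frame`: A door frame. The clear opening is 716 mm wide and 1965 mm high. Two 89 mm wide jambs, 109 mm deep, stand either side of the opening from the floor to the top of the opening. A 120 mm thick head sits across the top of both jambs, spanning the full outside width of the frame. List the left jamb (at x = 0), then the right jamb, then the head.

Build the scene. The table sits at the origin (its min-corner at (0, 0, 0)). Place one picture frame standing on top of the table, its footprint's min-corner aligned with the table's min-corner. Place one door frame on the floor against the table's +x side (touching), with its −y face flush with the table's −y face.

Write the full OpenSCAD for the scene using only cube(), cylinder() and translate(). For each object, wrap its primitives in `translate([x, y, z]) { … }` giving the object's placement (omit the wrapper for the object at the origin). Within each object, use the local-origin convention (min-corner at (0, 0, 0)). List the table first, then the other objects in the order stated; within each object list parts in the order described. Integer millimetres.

translate([0, 0, 704]) cube([1624, 899, 39]);
translate([38, 38, 0]) cylinder(h = 704, r = 25);
translate([1586, 38, 0]) cylinder(h = 704, r = 25);
translate([38, 861, 0]) cylinder(h = 704, r = 25);
translate([1586, 861, 0]) cylinder(h = 704, r = 25);
translate([0, 0, 743]) {
  cube([86, 29, 952]);
  translate([499, 0, 0]) cube([86, 29, 952]);
  translate([86, 0, 0]) cube([413, 29, 86]);
  translate([86, 0, 866]) cube([413, 29, 86]);
}
translate([1624, 0, 0]) {
  cube([89, 109, 1965]);
  translate([805, 0, 0]) cube([89, 109, 1965]);
  translate([0, 0, 1965]) cube([894, 109, 120]);
}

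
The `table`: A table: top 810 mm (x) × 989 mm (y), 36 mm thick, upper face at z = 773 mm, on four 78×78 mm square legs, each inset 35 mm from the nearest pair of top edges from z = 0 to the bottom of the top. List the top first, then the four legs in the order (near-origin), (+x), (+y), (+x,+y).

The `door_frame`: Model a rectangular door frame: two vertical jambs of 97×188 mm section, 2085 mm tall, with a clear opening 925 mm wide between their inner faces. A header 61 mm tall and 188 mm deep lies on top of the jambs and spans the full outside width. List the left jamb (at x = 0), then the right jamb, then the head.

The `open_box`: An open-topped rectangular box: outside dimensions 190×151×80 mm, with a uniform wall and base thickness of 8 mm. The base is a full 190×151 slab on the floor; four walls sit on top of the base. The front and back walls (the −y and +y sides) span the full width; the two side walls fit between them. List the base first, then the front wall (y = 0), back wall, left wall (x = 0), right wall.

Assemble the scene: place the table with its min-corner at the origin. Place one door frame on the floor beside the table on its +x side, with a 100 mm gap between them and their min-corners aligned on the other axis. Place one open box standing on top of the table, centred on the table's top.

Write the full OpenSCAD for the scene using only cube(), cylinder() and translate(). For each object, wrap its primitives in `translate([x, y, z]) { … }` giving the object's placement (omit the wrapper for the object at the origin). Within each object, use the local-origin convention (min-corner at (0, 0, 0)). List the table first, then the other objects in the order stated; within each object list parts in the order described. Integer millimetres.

translate([0, 0, 737]) cube([810, 989, 36]);
translate([35, 35, 0]) cube([78, 78, 737]);
translate([697, 35, 0]) cube([78, 78, 737]);
translate([35, 876, 0]) cube([78, 78, 737]);
translate([697, 876, 0]) cube([78, 78, 737]);
translate([910, 0, 0]) {
  cube([97, 188, 2085]);
  translate([1022, 0, 0]) cube([97, 188, 2085]);
  translate([0, 0, 2085]) cube([1119, 188, 61]);
}
translate([310, 419, 773]) {
  cube([190, 151, 8]);
  translate([0, 0, 8]) cube([190, 8, 72]);
  translate([0, 143, 8]) cube([190, 8, 72]);
  translate([0, 8, 8]) cube([8, 135, 72]);
  translate([182, 8, 8]) cube([8, 135, 72]);
}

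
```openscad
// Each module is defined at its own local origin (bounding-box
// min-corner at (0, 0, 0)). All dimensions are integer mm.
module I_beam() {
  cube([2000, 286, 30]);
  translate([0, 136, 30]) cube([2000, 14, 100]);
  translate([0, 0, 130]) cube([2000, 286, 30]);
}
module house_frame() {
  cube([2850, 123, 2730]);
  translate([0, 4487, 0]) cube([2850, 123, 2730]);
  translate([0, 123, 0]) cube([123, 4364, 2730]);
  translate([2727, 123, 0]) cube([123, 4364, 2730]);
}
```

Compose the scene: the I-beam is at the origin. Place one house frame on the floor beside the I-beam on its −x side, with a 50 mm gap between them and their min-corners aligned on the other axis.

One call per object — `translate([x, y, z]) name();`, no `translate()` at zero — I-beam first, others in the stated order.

I_beam();
translate([-2900, 0, 0]) house_frame();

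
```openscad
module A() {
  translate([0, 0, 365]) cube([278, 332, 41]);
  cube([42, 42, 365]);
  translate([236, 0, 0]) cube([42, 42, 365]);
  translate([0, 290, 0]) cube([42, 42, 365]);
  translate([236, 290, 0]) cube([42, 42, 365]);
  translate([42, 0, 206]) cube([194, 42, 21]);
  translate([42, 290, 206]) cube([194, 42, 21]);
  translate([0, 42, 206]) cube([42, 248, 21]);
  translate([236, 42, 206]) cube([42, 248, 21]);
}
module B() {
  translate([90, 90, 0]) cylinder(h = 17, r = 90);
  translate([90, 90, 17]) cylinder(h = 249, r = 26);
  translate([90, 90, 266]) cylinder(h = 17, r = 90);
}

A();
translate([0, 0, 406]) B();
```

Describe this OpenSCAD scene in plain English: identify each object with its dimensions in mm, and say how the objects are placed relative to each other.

A is a four-legged stool. The seat is a 278×332×41 mm slab whose top surface is at z = 406 mm; four square legs, each 42×42 mm in cross-section, run from the floor (z = 0) to the underside of the seat, each flush with a corner of the seat. Four stretchers, 42 mm wide and 21 mm tall, connect adjacent legs with their undersides at z = 206 mm, each running between the inner faces of the legs it joins and aligned with the legs' outer faces on the other axis.

B is a spool: two coaxial disc flanges of radius 90 mm and thickness 17 mm, joined by a core cylinder of radius 26 mm and height 249 mm. The lower flange rests on z = 0 and the three cylinders share a vertical axis.

The spool is on top of the stool.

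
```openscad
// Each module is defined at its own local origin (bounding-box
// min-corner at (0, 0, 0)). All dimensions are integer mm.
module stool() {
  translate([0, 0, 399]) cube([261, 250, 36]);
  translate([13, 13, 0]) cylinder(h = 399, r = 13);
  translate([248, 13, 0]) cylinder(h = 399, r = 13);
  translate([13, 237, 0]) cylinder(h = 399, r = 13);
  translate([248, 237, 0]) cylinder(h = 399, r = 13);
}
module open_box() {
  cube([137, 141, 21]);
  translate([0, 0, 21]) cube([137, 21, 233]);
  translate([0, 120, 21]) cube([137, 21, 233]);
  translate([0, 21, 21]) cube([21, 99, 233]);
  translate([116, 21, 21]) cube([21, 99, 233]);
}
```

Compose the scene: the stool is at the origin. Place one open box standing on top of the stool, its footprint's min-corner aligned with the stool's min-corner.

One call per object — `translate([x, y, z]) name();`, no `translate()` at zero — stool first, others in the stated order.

stool();
translate([0, 0, 435]) open_box();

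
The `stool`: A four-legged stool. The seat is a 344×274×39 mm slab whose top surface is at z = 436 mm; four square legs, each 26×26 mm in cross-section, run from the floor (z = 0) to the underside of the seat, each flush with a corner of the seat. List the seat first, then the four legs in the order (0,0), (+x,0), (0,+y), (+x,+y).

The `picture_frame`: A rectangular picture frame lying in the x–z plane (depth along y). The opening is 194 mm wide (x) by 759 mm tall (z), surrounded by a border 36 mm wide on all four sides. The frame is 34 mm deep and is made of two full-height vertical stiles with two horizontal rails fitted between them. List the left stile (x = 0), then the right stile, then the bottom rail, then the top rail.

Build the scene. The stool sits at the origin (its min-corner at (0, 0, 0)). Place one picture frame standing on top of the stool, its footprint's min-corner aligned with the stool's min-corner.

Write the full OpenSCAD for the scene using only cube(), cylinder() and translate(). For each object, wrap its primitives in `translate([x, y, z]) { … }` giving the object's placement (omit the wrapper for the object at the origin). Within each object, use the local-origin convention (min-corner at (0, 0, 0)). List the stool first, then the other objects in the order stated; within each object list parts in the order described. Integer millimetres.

translate([0, 0, 397]) cube([344, 274, 39]);
cube([26, 26, 397]);
translate([318, 0, 0]) cube([26, 26, 397]);
translate([0, 248, 0]) cube([26, 26, 397]);
translate([318, 248, 0]) cube([26, 26, 397]);
translate([0, 0, 436]) {
  cube([36, 34, 831]);
  translate([230, 0, 0]) cube([36, 34, 831]);
  translate([36, 0, 0]) cube([194, 34, 36]);
  translate([36, 0, 795]) cube([194, 34, 36]);
}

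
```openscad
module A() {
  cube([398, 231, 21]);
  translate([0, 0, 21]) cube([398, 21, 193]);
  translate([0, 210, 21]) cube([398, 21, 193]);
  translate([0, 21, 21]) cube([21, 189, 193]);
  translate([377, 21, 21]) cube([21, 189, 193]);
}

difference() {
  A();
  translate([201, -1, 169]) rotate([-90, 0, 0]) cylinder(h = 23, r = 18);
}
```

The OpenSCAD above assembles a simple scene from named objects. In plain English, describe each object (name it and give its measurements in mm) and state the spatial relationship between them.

A is an open-topped rectangular box: outside dimensions 398×231×214 mm, with a uniform wall and base thickness of 21 mm. The base is a full 398×231 slab on the floor; four walls sit on top of the base. The front and back walls (the −y and +y sides) span the full width; the two side walls fit between them.

The open box has a circular hole of radius 18 mm through its front wall, centred at (x = 201, z = 169).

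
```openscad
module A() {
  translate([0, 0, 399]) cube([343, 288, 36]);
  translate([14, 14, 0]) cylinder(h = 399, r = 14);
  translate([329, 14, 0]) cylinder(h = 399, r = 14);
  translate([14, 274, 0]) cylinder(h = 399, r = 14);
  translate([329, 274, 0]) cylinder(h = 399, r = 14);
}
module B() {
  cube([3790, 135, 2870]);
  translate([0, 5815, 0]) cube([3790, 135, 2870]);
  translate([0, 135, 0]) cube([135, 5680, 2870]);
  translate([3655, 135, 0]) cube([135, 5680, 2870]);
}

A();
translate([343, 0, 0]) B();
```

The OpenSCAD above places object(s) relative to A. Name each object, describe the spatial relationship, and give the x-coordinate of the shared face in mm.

The stool's +x face and the house frame's −x face are both at x = 343 mm.

A is a stool. B is a house frame. The house frame is against the stool's +x side, with their −y faces flush. The x-coordinate of the shared face is 343 mm.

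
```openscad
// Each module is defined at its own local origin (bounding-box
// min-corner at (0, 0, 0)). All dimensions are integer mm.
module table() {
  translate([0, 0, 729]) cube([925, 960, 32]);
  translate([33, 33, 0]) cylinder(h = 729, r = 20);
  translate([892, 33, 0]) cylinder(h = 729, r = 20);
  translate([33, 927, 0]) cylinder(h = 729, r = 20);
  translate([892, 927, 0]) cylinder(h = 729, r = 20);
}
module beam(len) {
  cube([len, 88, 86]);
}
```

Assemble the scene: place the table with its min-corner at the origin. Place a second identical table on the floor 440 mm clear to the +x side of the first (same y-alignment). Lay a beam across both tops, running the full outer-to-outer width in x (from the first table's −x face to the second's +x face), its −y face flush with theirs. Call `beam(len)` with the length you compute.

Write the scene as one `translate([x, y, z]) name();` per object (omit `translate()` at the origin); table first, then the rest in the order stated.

table();
translate([1365, 0, 0]) table();
translate([0, 0, 761]) beam(2290);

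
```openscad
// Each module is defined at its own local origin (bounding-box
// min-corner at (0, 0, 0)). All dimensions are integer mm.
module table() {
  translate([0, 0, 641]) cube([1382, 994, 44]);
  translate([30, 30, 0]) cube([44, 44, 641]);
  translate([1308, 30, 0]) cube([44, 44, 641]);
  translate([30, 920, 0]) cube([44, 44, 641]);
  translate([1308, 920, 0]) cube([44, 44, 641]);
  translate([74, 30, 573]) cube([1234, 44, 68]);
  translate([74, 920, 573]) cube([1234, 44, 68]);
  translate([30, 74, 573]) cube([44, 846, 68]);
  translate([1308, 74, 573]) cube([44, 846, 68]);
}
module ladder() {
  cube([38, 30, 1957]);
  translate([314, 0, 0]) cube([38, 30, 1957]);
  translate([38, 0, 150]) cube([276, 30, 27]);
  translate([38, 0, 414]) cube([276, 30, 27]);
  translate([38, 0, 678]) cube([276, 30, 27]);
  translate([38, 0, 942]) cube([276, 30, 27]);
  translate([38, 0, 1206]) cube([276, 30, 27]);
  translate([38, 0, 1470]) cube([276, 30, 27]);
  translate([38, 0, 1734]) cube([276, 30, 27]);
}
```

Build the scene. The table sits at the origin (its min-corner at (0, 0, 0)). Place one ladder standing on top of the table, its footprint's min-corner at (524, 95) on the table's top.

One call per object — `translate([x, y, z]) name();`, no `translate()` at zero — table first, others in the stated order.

table();
translate([524, 95, 685]) ladder();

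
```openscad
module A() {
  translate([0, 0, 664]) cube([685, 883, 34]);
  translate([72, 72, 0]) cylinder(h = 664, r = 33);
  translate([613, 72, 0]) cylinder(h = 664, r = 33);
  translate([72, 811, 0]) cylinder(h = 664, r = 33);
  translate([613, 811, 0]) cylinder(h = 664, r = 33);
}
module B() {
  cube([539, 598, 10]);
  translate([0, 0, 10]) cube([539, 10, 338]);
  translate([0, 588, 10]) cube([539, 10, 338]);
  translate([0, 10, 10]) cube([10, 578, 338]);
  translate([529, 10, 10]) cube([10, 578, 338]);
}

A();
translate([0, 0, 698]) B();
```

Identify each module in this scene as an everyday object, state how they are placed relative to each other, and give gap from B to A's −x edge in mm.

A is a table. B is an open box. The open box is on top of the table. The gap from the open box to the table's −x edge is 0 mm.

The open box's min-x is at 0; the table's min-x is 0; gap = 0 mm.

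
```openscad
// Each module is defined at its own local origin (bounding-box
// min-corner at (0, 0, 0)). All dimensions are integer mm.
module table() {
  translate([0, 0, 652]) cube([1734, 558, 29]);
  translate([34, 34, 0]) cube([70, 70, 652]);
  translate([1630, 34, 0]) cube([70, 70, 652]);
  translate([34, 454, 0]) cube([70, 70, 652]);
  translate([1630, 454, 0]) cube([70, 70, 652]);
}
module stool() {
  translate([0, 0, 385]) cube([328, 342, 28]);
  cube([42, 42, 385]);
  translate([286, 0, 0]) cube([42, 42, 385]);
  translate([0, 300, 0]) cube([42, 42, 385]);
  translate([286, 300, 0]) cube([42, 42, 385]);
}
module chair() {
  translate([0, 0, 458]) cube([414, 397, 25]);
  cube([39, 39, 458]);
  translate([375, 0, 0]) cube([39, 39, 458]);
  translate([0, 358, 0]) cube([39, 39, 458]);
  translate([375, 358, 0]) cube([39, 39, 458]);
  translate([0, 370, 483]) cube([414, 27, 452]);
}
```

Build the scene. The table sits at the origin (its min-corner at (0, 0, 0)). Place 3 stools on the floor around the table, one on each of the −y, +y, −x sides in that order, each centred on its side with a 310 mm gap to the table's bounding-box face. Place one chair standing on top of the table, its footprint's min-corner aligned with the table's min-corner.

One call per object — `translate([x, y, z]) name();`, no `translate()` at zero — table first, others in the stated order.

table();
translate([703, -652, 0]) stool();
translate([703, 868, 0]) stool();
translate([-638, 108, 0]) stool();
translate([0, 0, 681]) chair();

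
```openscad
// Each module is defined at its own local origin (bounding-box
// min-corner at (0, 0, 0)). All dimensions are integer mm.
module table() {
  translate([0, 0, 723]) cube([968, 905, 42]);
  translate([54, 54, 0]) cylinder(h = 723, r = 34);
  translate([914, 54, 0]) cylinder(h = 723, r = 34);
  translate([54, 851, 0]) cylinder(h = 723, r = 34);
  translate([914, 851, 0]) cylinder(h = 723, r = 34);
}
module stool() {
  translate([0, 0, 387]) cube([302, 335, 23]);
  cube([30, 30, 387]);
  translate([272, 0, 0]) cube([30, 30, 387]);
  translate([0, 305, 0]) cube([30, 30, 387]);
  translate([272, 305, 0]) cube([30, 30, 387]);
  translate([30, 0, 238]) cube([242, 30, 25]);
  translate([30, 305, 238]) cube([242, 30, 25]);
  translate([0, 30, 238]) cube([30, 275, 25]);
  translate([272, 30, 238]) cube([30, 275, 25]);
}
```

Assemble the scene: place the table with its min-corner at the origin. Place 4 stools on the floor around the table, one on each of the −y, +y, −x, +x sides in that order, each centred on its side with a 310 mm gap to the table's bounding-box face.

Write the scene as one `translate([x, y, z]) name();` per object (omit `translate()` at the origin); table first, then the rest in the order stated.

table();
translate([333, -645, 0]) stool();
translate([333, 1215, 0]) stool();
translate([-612, 285, 0]) stool();
translate([1278, 285, 0]) stool();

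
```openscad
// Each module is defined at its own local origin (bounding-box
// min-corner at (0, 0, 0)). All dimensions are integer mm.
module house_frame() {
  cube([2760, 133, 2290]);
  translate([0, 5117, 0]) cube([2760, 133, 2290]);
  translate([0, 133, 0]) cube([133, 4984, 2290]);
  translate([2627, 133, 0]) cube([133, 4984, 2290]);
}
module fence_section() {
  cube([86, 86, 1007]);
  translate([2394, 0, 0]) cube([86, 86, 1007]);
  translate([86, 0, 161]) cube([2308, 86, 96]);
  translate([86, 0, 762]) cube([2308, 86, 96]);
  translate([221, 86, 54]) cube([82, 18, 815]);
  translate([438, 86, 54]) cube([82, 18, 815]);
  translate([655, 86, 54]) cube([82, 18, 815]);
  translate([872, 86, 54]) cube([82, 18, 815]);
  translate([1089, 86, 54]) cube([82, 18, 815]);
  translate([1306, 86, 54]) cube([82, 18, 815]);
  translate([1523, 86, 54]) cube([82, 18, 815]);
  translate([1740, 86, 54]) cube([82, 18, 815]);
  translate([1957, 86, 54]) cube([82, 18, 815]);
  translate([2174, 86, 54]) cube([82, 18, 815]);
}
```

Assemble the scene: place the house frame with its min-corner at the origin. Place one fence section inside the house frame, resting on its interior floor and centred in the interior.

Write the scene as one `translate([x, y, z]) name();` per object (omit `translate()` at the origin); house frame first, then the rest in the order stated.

house_frame();
translate([140, 2573, 0]) fence_section();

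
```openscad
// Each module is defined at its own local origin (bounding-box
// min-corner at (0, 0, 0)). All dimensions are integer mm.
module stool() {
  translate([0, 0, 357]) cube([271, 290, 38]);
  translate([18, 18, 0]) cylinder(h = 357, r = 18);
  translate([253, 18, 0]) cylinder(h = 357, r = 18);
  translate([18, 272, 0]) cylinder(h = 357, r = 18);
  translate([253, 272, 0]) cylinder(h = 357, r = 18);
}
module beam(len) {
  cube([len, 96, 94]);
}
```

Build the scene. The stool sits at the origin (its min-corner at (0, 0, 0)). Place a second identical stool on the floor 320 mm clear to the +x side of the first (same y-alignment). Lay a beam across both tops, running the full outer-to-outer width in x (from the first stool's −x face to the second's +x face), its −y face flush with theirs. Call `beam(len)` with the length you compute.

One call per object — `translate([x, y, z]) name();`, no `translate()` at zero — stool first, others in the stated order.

stool();
translate([591, 0, 0]) stool();
translate([0, 0, 395]) beam(862);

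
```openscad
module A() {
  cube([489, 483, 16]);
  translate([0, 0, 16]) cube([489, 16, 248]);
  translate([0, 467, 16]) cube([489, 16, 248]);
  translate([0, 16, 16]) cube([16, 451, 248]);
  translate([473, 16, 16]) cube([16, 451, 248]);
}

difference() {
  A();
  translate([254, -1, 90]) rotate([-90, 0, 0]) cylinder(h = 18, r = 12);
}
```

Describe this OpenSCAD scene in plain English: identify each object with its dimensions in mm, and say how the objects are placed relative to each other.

A is an open storage box with external size 489×483×264 mm and wall thickness 16 mm (the base is also 16 mm thick). The base covers the whole footprint; the four walls stand on the base, with the y-facing walls full-width and the x-facing walls fitting between their inner faces.

The open box has a circular hole of radius 12 mm through its front wall, centred at (x = 254, z = 90).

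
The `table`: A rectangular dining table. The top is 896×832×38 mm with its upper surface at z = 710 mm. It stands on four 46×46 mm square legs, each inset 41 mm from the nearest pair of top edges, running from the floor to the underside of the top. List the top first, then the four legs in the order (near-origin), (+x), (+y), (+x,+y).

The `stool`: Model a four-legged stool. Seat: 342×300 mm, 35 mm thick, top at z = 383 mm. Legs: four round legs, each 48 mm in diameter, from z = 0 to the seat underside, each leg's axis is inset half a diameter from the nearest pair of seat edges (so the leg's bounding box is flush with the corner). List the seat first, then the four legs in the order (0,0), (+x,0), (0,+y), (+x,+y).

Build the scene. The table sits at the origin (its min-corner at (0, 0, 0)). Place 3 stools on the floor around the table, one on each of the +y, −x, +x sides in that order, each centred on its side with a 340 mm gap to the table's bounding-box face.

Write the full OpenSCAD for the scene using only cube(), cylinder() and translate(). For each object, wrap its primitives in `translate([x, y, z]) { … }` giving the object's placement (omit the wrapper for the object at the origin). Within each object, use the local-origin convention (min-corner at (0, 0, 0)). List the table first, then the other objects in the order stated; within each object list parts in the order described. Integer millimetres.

translate([0, 0, 672]) cube([896, 832, 38]);
translate([41, 41, 0]) cube([46, 46, 672]);
translate([809, 41, 0]) cube([46, 46, 672]);
translate([41, 745, 0]) cube([46, 46, 672]);
translate([809, 745, 0]) cube([46, 46, 672]);
translate([277, 1172, 0]) {
  translate([0, 0, 348]) cube([342, 300, 35]);
  translate([24, 24, 0]) cylinder(h = 348, r = 24);
  translate([318, 24, 0]) cylinder(h = 348, r = 24);
  translate([24, 276, 0]) cylinder(h = 348, r = 24);
  translate([318, 276, 0]) cylinder(h = 348, r = 24);
}
translate([-682, 266, 0]) {
  translate([0, 0, 348]) cube([342, 300, 35]);
  translate([24, 24, 0]) cylinder(h = 348, r = 24);
  translate([318, 24, 0]) cylinder(h = 348, r = 24);
  translate([24, 276, 0]) cylinder(h = 348, r = 24);
  translate([318, 276, 0]) cylinder(h = 348, r = 24);
}
translate([1236, 266, 0]) {
  translate([0, 0, 348]) cube([342, 300, 35]);
  translate([24, 24, 0]) cylinder(h = 348, r = 24);
  translate([318, 24, 0]) cylinder(h = 348, r = 24);
  translate([24, 276, 0]) cylinder(h = 348, r = 24);
  translate([318, 276, 0]) cylinder(h = 348, r = 24);
}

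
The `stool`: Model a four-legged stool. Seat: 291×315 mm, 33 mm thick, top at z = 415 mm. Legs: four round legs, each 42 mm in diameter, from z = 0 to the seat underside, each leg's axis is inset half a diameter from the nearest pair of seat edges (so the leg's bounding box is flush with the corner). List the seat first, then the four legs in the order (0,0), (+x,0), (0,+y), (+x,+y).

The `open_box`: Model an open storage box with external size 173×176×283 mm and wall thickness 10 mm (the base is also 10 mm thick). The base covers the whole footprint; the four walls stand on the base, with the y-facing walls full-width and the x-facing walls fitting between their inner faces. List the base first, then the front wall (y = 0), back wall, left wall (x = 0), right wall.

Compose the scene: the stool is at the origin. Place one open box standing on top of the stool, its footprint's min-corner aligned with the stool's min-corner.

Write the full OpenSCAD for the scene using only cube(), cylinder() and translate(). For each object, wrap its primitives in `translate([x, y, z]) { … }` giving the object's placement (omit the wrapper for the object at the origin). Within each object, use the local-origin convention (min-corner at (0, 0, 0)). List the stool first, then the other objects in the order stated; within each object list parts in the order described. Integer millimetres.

translate([0, 0, 382]) cube([291, 315, 33]);
translate([21, 21, 0]) cylinder(h = 382, r = 21);
translate([270, 21, 0]) cylinder(h = 382, r = 21);
translate([21, 294, 0]) cylinder(h = 382, r = 21);
translate([270, 294, 0]) cylinder(h = 382, r = 21);
translate([0, 0, 415]) {
  cube([173, 176, 10]);
  translate([0, 0, 10]) cube([173, 10, 273]);
  translate([0, 166, 10]) cube([173, 10, 273]);
  translate([0, 10, 10]) cube([10, 156, 273]);
  translate([163, 10, 10]) cube([10, 156, 273]);
}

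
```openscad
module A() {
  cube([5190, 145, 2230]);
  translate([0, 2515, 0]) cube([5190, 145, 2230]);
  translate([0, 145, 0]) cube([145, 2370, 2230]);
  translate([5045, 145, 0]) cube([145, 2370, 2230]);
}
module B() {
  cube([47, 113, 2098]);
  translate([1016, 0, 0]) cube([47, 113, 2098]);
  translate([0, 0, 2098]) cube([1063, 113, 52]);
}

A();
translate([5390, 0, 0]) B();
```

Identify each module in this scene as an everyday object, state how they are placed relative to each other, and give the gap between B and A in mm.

The door frame's nearest face is 200 mm from the house frame's +x face.

A is a house frame. B is a door frame. The door frame is on the floor beside the house frame on its +x side. The gap between the door frame and the house frame is 200 mm.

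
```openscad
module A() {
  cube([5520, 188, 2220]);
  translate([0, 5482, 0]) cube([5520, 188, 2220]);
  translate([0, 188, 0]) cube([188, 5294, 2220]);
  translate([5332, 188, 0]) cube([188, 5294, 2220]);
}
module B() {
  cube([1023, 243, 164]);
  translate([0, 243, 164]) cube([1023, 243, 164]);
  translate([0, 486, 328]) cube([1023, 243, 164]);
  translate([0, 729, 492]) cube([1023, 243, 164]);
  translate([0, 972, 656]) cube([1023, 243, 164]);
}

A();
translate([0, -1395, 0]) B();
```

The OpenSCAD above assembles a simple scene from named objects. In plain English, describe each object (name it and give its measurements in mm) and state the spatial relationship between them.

A is the wall frame of a small rectangular building: four walls, each 2220 mm tall and 188 mm thick, enclosing a footprint 5520 mm (x) by 5670 mm (y) outside-to-outside, with no floor or roof. The front and back walls (the −y and +y sides) span the full width; the two side walls fit between them.

B is a run of 5 identical solid stair steps. Each tread is 1023×243 mm and each step block is 164 mm high. Step 1 rests on the floor; step k is offset from step 1 by (k−1)×243 mm in y and (k−1)×164 mm in z.

The staircase is on the floor beside the house frame on its −y side.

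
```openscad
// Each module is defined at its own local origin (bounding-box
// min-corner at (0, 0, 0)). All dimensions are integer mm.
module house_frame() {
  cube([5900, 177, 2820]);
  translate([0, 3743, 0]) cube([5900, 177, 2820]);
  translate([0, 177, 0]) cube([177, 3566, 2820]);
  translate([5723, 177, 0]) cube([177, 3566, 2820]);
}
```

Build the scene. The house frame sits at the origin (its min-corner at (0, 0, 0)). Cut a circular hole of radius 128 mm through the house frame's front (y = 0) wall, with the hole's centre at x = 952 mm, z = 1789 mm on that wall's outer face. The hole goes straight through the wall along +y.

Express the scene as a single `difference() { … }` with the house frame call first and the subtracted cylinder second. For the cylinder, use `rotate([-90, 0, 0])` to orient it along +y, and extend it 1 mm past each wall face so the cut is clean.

difference() {
  house_frame();
  translate([952, -1, 1789]) rotate([-90, 0, 0]) cylinder(h = 179, r = 128);
}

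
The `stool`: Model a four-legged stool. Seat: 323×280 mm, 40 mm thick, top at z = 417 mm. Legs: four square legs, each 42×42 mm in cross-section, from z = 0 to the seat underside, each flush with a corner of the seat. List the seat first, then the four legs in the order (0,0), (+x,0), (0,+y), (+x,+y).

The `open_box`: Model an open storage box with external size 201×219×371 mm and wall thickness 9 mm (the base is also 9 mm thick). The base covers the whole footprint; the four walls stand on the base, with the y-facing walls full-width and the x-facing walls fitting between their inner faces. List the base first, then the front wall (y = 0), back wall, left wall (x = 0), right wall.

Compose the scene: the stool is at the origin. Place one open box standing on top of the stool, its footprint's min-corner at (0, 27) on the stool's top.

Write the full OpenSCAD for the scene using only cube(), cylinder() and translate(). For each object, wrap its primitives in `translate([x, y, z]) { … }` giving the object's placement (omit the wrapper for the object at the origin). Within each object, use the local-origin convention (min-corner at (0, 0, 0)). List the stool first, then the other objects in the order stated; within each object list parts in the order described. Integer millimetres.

translate([0, 0, 377]) cube([323, 280, 40]);
cube([42, 42, 377]);
translate([281, 0, 0]) cube([42, 42, 377]);
translate([0, 238, 0]) cube([42, 42, 377]);
translate([281, 238, 0]) cube([42, 42, 377]);
translate([0, 27, 417]) {
  cube([201, 219, 9]);
  translate([0, 0, 9]) cube([201, 9, 362]);
  translate([0, 210, 9]) cube([201, 9, 362]);
  translate([0, 9, 9]) cube([9, 201, 362]);
  translate([192, 9, 9]) cube([9, 201, 362]);
}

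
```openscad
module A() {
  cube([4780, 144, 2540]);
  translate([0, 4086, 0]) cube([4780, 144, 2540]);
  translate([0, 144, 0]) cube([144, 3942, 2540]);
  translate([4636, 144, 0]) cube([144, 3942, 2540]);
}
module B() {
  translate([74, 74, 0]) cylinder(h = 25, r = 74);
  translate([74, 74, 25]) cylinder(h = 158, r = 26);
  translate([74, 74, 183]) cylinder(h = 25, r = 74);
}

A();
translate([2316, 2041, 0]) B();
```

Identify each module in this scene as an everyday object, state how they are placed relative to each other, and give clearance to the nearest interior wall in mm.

Clearances: x = 2172, y = 1897; minimum 1897 mm.

A is a house frame. B is a spool. The spool sits inside the house frame, centred. The clearance to the nearest interior wall is 1897 mm.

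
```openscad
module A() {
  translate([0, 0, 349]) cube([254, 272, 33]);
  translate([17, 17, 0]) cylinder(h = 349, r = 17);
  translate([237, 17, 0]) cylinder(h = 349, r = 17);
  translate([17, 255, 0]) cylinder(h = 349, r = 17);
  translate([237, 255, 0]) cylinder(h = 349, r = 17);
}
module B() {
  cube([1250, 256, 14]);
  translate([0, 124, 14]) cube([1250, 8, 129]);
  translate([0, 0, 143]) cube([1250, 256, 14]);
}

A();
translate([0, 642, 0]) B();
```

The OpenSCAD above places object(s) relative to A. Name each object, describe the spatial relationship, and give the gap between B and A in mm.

A is a stool. B is an I-beam. The I-beam is on the floor beside the stool on its +y side. The gap between the I-beam and the stool is 370 mm.

The I-beam's nearest face is 370 mm from the stool's +y face.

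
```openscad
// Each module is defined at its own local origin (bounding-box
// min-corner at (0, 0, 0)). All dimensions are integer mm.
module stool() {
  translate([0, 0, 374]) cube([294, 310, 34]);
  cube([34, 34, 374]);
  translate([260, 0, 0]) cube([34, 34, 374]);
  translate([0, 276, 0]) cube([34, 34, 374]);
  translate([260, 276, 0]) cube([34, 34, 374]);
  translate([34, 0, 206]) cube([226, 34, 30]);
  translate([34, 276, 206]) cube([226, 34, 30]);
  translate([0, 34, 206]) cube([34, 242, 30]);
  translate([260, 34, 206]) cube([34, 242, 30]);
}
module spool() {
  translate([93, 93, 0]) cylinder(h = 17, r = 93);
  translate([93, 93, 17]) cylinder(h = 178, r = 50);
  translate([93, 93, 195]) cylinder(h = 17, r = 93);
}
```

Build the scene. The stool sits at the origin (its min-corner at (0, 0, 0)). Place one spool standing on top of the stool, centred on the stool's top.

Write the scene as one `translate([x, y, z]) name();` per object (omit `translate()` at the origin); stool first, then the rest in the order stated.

stool();
translate([54, 62, 408]) spool();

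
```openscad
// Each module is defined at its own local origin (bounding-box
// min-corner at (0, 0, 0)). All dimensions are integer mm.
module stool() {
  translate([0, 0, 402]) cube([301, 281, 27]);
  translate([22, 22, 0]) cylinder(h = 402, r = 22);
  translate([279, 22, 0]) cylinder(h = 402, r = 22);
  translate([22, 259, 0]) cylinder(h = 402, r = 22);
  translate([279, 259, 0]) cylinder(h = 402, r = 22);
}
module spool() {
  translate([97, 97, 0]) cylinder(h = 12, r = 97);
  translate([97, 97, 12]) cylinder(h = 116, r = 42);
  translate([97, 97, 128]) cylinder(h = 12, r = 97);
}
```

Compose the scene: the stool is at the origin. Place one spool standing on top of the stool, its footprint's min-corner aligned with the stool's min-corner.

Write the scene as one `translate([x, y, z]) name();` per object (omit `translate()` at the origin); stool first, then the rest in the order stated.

stool();
translate([0, 0, 429]) spool();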